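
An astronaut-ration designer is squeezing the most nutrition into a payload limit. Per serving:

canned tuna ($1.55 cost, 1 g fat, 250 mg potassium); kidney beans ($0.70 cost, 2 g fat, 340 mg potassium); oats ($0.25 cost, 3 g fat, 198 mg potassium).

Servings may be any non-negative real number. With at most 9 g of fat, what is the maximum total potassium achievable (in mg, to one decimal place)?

Potassium per g fat: canned tuna 250, kidney beans 170, oats 66.
With no serving limits, spend the whole fat allowance on canned tuna: 9 g / 1 g × 250 mg = 2250.0 mg.

2250.0 mg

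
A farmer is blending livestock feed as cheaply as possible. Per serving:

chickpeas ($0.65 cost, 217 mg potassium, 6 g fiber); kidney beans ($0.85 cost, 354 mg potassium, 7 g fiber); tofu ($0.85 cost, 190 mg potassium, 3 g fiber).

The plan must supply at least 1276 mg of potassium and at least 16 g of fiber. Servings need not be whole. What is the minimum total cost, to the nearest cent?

$3.06

Minimising a linear cost over {potassium ≥ 1276, fiber ≥ 16, servings ≥ 0} — the optimum is at a vertex, using one or two foods.
chickpeas only: max(1276/217, 16/6) = 5.88 servings → $3.82.
kidney beans only: max(1276/354, 16/7) = 3.605 servings → $3.06.
tofu only: max(1276/190, 16/3) = 6.716 servings → $5.71.
chickpeas + kidney beans: the both-tight solution has a negative serving — not a feasible corner.
chickpeas + tofu: the both-tight solution has a negative serving — not a feasible corner.
kidney beans + tofu with both targets exact would need a negative amount; discard.
So the least-cost plan costs $3.06.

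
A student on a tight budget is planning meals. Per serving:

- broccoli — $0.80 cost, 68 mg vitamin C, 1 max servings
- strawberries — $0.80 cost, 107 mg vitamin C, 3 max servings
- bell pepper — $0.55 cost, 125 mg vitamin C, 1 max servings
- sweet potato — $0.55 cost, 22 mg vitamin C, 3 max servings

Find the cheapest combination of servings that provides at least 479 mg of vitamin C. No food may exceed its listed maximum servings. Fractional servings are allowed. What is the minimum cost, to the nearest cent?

Cost per mg of vitamin C: bell pepper $0.0044, strawberries $0.0075, broccoli $0.0118, sweet potato $0.0250.
Take 1 serving of bell pepper: +125.0 mg vitamin C for $0.55 (total $0.55, still need 354.0 mg).
Take 3 servings of strawberries: +321.0 mg vitamin C for $2.40 (total $2.95, still need 33.0 mg).
Take 0.4853 servings of broccoli: +33.0 mg vitamin C for $0.39 (total $3.34, still need 0.0 mg).
Greedy by cheapest-per-mg is optimal for a single linear constraint, so the minimum cost is $3.34.

$3.34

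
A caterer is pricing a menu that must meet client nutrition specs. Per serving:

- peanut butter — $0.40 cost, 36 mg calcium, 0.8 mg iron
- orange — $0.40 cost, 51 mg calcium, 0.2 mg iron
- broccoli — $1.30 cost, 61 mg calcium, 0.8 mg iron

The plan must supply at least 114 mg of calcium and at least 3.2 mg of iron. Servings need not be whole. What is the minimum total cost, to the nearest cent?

An LP optimum is at a vertex; with two nutrient constraints at most two foods are used. Check each candidate.
peanut butter only: max(114/36, 3.2/0.8) = 4 servings → $1.60.
orange only: max(114/51, 3.2/0.2) = 16 servings → $6.40.
broccoli only: max(114/61, 3.2/0.8) = 4 servings → $5.20.
peanut butter + orange: the both-tight solution has a negative serving — not a feasible corner.
peanut butter + broccoli: intersection lies outside the first quadrant.
orange + broccoli: the both-tight solution has a negative serving — not a feasible corner.
The minimum over all feasible corners is $1.60.

$1.60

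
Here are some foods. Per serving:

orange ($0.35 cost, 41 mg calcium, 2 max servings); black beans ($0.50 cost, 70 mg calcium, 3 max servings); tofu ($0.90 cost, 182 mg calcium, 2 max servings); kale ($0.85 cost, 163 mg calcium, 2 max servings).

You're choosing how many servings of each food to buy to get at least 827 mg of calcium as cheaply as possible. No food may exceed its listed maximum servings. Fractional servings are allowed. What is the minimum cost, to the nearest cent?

$4.48

Cost per mg of calcium: tofu $0.0049, kale $0.0052, black beans $0.0071, orange $0.0085.
Take 2 servings of tofu: +364.0 mg calcium for $1.80 (total $1.80, still need 463.0 mg).
Take 2 servings of kale: +326.0 mg calcium for $1.70 (total $3.50, still need 137.0 mg).
Take 1.957 servings of black beans: +137.0 mg calcium for $0.98 (total $4.48, still need 0.0 mg).
Greedy by cheapest-per-mg is optimal for a single linear constraint, so the minimum cost is $4.48.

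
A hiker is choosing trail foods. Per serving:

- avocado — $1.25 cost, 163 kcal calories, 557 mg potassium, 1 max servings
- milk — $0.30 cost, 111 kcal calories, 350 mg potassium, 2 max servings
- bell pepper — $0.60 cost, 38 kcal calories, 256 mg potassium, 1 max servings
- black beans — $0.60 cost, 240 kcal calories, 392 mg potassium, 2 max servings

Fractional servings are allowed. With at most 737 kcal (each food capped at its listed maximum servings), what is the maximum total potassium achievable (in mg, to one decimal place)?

Potassium per kcal: bell pepper 6.737, avocado 3.417, milk 3.153, black beans 1.633.
Take 1 serving of bell pepper: uses 38 kcal, +256.0 mg potassium (running total 256.0 mg).
Take 1 serving of avocado: uses 163 kcal, +557.0 mg potassium (running total 813.0 mg).
Take 2 servings of milk: uses 222 kcal, +700.0 mg potassium (running total 1513.0 mg).
Take 1.308 servings of black beans: uses 314 kcal, +512.9 mg potassium (running total 2025.9 mg).
Greedy by best ratio exhausts the calories allowance optimally: 2025.9 mg.

2025.9 mg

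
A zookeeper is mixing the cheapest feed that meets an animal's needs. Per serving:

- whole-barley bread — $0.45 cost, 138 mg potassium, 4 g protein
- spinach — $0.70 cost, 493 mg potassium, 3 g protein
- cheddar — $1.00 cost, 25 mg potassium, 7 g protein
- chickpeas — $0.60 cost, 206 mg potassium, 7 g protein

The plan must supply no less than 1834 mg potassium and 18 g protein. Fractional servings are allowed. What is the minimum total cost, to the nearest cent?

whole-barley bread only: max(1834/138, 18/4) = 13.29 servings → $5.98.
spinach only: max(1834/493, 18/3) = 6 servings → $4.20.
cheddar only: max(1834/25, 18/7) = 73.36 servings → $73.36.
chickpeas only: max(1834/206, 18/7) = 8.903 servings → $5.34.
whole-barley bread + spinach with both tight: 2.164 servings and 3.114 servings → $3.15.
whole-barley bread + cheddar: intersection lies outside the first quadrant.
whole-barley bread + chickpeas with both targets exact would need a negative amount; discard.
spinach + cheddar with both tight: 3.669 servings and 0.9988 servings → $3.57.
spinach + chickpeas with both tight: 3.223 servings and 1.19 servings → $2.97.
cheddar + chickpeas with both targets exact would need a negative amount; discard.
The minimum over all feasible corners is $2.97.

$2.97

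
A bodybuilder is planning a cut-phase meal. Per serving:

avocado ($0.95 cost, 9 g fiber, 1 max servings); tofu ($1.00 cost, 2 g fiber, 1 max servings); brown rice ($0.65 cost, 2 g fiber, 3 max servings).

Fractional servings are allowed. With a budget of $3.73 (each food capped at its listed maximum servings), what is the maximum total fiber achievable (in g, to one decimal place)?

Fiber per dollar: avocado 9.474, brown rice 3.077, tofu 2.
Take 1 serving of avocado: spends $0.95, +9.0 g fiber (running total 9.0 g).
Take 3 servings of brown rice: spends $1.95, +6.0 g fiber (running total 15.0 g).
Take 0.83 servings of tofu: spends $0.83, +1.7 g fiber (running total 16.7 g).
Greedy by best ratio exhausts the cost allowance optimally: 16.7 g.

16.7 g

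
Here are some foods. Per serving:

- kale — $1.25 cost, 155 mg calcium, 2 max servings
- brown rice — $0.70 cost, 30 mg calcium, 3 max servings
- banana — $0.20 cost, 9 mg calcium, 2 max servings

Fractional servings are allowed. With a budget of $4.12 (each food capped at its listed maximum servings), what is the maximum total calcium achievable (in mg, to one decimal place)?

Calcium per dollar: kale 124, banana 45, brown rice 42.86.
Take 2 servings of kale: spends $2.50, +310.0 mg calcium (running total 310.0 mg).
Take 2 servings of banana: spends $0.40, +18.0 mg calcium (running total 328.0 mg).
Take 1.743 servings of brown rice: spends $1.22, +52.3 mg calcium (running total 380.3 mg).
Greedy by best ratio exhausts the cost allowance optimally: 380.3 mg.

380.3 mg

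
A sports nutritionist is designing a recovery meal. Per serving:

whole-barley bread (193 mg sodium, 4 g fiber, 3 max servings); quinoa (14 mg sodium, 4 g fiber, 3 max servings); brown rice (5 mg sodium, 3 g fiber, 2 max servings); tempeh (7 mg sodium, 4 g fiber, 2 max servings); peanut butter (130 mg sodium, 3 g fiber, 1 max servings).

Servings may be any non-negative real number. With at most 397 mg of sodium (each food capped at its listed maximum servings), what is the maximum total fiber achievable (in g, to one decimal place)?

Fiber per mg sodium: brown rice 0.6, tempeh 0.5714, quinoa 0.2857, peanut butter 0.02308, whole-barley bread 0.02073.
Take 2 servings of brown rice: uses 10 mg sodium, +6.0 g fiber (running total 6.0 g).
Take 2 servings of tempeh: uses 14 mg sodium, +8.0 g fiber (running total 14.0 g).
Take 3 servings of quinoa: uses 42 mg sodium, +12.0 g fiber (running total 26.0 g).
Take 1 serving of peanut butter: uses 130 mg sodium, +3.0 g fiber (running total 29.0 g).
Take 1.041 servings of whole-barley bread: uses 201 mg sodium, +4.2 g fiber (running total 33.2 g).
Greedy by best ratio exhausts the sodium allowance optimally: 33.2 g.

33.2 g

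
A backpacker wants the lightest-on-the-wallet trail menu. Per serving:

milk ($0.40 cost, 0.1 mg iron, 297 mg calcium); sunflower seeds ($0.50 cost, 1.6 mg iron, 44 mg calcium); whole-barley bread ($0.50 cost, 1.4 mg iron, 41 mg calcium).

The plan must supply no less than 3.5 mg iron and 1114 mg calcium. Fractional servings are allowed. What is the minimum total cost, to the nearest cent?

With two linear requirements the optimum uses one or two foods; enumerate the corners.
milk only: max(3.5/0.1, 1114/297) = 35 servings → $14.00.
sunflower seeds only: max(3.5/1.6, 1114/44) = 25.32 servings → $12.66.
whole-barley bread only: max(3.5/1.4, 1114/41) = 27.17 servings → $13.59.
milk + sunflower seeds with both tight: 3.459 servings and 1.971 servings → $2.37.
milk + whole-barley bread with both tight: 3.44 servings and 2.254 servings → $2.50.
sunflower seeds + whole-barley bread: intersection lies outside the first quadrant.
The minimum over all feasible corners is $2.37.

$2.37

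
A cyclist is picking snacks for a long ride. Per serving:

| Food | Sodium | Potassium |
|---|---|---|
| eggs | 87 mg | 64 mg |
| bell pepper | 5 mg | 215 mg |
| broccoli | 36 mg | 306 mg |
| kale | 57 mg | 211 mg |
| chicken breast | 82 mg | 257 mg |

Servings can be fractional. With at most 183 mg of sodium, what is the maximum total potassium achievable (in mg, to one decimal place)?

7869.0 mg

Potassium per mg sodium: bell pepper 43, broccoli 8.5, kale 3.702, chicken breast 3.134, eggs 0.7356.
With no serving limits, spend the whole sodium allowance on bell pepper: 183 mg / 5 mg × 215 mg = 7869.0 mg.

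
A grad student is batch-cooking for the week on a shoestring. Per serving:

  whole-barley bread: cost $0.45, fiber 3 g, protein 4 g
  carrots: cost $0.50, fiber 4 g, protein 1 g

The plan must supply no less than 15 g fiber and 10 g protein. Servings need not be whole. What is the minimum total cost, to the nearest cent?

$2.02

For a min-cost LP with two ≥-constraints, a basic feasible solution has at most two positive variables.
whole-barley bread only: max(15/3, 10/4) = 5 servings → $2.25.
carrots only: max(15/4, 10/1) = 10 servings → $5.00.
whole-barley bread + carrots with both tight: 1.923 servings and 2.308 servings → $2.02.
The minimum over all feasible corners is $2.02.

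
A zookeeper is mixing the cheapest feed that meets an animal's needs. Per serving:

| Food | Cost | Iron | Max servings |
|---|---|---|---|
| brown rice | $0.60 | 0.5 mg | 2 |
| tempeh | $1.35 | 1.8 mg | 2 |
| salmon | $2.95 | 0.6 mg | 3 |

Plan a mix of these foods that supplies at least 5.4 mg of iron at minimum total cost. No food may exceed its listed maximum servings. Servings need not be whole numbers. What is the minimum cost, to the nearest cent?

Cost per mg of iron: tempeh $0.7500, brown rice $1.2000, salmon $4.9167.
Take 2 servings of tempeh: +3.6 mg iron for $2.70 (total $2.70, still need 1.8 mg).
Take 2 servings of brown rice: +1.0 mg iron for $1.20 (total $3.90, still need 0.8 mg).
Take 1.333 servings of salmon: +0.8 mg iron for $3.93 (total $7.83, still need 0.0 mg).
Greedy by cheapest-per-mg is optimal for a single linear constraint, so the minimum cost is $7.83.

$7.83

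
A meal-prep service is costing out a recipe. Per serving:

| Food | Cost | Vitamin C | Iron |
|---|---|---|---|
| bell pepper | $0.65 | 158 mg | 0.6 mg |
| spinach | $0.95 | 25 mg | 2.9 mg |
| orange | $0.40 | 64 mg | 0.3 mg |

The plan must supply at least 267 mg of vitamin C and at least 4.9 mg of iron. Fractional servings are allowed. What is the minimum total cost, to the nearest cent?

$2.27

Two binding constraints pin down two serving amounts, so the optimal mix uses at most two foods. The candidates are each food alone (scaled to the tighter of vitamin C/iron) and each pair with both constraints tight.
bell pepper only: max(267/158, 4.9/0.6) = 8.167 servings → $5.31.
spinach only: max(267/25, 4.9/2.9) = 10.68 servings → $10.15.
orange only: max(267/64, 4.9/0.3) = 16.33 servings → $6.53.
bell pepper + spinach with both tight: 1.471 servings and 1.385 servings → $2.27.
bell pepper + orange with both targets exact would need a negative amount; discard.
spinach + orange with both tight: 1.311 servings and 3.66 servings → $2.71.
The minimum over all feasible corners is $2.27.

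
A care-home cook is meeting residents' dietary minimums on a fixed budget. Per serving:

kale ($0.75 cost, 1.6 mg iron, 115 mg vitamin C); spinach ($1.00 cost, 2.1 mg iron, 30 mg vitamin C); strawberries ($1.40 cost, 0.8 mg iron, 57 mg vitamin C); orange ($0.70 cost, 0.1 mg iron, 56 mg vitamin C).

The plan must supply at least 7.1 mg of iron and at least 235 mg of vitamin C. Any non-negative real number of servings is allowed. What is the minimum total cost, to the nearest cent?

With two linear requirements the optimum uses one or two foods; enumerate the corners.
kale only: max(7.1/1.6, 235/115) = 4.438 servings → $3.33.
spinach only: max(7.1/2.1, 235/30) = 7.833 servings → $7.83.
strawberries only: max(7.1/0.8, 235/57) = 8.875 servings → $12.43.
orange only: max(7.1/0.1, 235/56) = 71 servings → $49.70.
kale + spinach with both tight: 1.45 servings and 2.276 servings → $3.36.
kale + strawberries with both targets exact would need a negative amount; discard.
kale + orange: the both-tight solution has a negative serving — not a feasible corner.
spinach + strawberries with both tight: 2.264 servings and 2.931 servings → $6.37.
spinach + orange with both tight: 3.264 servings and 2.448 servings → $4.98.
strawberries + orange: intersection lies outside the first quadrant.
The minimum over all feasible corners is $3.33.

$3.33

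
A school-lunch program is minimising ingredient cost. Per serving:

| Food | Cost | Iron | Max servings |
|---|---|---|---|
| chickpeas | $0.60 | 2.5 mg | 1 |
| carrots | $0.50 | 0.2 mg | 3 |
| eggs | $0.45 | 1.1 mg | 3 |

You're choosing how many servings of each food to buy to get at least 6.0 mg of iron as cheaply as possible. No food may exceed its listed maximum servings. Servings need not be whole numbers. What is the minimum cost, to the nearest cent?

$2.45

Cost per mg of iron: chickpeas $0.2400, eggs $0.4091, carrots $2.5000.
Take 1 serving of chickpeas: +2.5 mg iron for $0.60 (total $0.60, still need 3.5 mg).
Take 3 servings of eggs: +3.3 mg iron for $1.35 (total $1.95, still need 0.2 mg).
Take 1 serving of carrots: +0.2 mg iron for $0.50 (total $2.45, still need 0.0 mg).
Greedy by cheapest-per-mg is optimal for a single linear constraint, so the minimum cost is $2.45.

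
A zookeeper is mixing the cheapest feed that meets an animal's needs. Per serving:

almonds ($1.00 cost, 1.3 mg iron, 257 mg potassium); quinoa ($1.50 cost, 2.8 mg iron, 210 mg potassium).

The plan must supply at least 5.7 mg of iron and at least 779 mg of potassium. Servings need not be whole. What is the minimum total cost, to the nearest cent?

A basic optimal solution has at most two foods positive. Try each food alone and each pair with both targets met exactly.
almonds only: max(5.7/1.3, 779/257) = 4.385 servings → $4.38.
quinoa only: max(5.7/2.8, 779/210) = 3.71 servings → $5.56.
almonds + quinoa with both tight: 2.204 servings and 1.013 servings → $3.72.
Cheapest feasible corner: $3.72.

$3.72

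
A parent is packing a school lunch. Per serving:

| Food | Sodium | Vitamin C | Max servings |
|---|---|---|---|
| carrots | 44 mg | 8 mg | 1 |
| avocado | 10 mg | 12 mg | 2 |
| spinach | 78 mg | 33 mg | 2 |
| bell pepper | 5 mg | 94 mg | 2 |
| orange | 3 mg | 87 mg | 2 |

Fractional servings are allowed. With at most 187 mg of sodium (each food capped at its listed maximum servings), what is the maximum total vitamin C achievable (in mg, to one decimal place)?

Vitamin C per mg sodium: orange 29, bell pepper 18.8, avocado 1.2, spinach 0.4231, carrots 0.1818.
Take 2 servings of orange: uses 6 mg sodium, +174.0 mg vitamin C (running total 174.0 mg).
Take 2 servings of bell pepper: uses 10 mg sodium, +188.0 mg vitamin C (running total 362.0 mg).
Take 2 servings of avocado: uses 20 mg sodium, +24.0 mg vitamin C (running total 386.0 mg).
Take 1.936 servings of spinach: uses 151 mg sodium, +63.9 mg vitamin C (running total 449.9 mg).
Filling greedily by vitamin C-per-mg sodium is optimal for one linear limit, giving 449.9 mg.

449.9 mg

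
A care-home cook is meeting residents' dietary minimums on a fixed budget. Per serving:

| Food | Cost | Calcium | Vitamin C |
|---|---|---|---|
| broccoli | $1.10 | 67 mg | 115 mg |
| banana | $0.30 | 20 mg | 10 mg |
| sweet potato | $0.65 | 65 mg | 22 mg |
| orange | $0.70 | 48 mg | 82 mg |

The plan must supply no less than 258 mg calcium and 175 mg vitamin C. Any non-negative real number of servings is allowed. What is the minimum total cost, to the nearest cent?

$2.87

Check every corner: each single food scaled to meet both minima, and each pair solved so both constraints bind.
broccoli only: max(258/67, 175/115) = 3.851 servings → $4.24.
banana only: max(258/20, 175/10) = 17.5 servings → $5.25.
sweet potato only: max(258/65, 175/22) = 7.955 servings → $5.17.
orange only: max(258/48, 175/82) = 5.375 servings → $3.76.
broccoli + banana with both tight: 0.5644 servings and 11.01 servings → $3.92.
broccoli + sweet potato with both tight: 0.9497 servings and 2.99 servings → $2.99.
broccoli + orange: the both-tight solution has a negative serving — not a feasible corner.
banana + sweet potato: the both-tight solution has a negative serving — not a feasible corner.
banana + orange with both tight: 11 servings and 0.7931 servings → $3.85.
sweet potato + orange with both tight: 2.985 servings and 1.333 servings → $2.87.
The minimum over all feasible corners is $2.87.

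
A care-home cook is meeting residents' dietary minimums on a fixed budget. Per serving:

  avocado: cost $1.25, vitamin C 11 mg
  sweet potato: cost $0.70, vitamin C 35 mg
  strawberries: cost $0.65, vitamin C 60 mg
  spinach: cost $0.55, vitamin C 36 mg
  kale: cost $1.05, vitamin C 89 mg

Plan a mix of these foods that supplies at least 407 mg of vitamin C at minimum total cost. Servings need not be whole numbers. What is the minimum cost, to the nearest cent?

Cost per mg of vitamin C: strawberries $0.0108, kale $0.0118, spinach $0.0153, sweet potato $0.0200, avocado $0.1136.
With no serving limits, use only strawberries: 407 mg / 60 mg = 6.783 servings × $0.65 = $4.41.

$4.41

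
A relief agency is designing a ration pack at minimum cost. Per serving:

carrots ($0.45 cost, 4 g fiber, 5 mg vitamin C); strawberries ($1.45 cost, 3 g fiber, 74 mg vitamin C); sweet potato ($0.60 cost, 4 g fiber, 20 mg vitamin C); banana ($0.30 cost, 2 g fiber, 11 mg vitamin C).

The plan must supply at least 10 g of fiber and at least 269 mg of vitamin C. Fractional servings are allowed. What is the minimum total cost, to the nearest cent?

At the optimum either one food covers both requirements or two foods hit both targets exactly; no other combination can be cheaper.
carrots only: max(10/4, 269/5) = 53.8 servings → $24.21.
strawberries only: max(10/3, 269/74) = 3.635 servings → $5.27.
sweet potato only: max(10/4, 269/20) = 13.45 servings → $8.07.
banana only: max(10/2, 269/11) = 24.45 servings → $7.34.
carrots + strawberries: intersection lies outside the first quadrant.
carrots + sweet potato: intersection lies outside the first quadrant.
carrots + banana with both targets exact would need a negative amount; discard.
strawberries + sweet potato: intersection lies outside the first quadrant.
strawberries + banana: the both-tight solution has a negative serving — not a feasible corner.
sweet potato + banana: the both-tight solution has a negative serving — not a feasible corner.
The minimum over all feasible corners is $5.27.

$5.27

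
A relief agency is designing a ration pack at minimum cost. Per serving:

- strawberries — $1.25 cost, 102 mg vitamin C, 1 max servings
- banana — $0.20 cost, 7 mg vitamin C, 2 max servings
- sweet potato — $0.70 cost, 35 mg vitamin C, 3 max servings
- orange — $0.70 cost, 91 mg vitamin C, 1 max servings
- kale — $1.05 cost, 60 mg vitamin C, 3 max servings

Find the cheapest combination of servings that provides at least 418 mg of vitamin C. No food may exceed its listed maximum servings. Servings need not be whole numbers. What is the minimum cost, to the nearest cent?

$6.00

Cost per mg of vitamin C: orange $0.0077, strawberries $0.0123, kale $0.0175, sweet potato $0.0200, banana $0.0286.
Take 1 serving of orange: +91.0 mg vitamin C for $0.70 (total $0.70, still need 327.0 mg).
Take 1 serving of strawberries: +102.0 mg vitamin C for $1.25 (total $1.95, still need 225.0 mg).
Take 3 servings of kale: +180.0 mg vitamin C for $3.15 (total $5.10, still need 45.0 mg).
Take 1.286 servings of sweet potato: +45.0 mg vitamin C for $0.90 (total $6.00, still need 0.0 mg).
Filling from the cheapest source first is optimal under one linear minimum: $6.00.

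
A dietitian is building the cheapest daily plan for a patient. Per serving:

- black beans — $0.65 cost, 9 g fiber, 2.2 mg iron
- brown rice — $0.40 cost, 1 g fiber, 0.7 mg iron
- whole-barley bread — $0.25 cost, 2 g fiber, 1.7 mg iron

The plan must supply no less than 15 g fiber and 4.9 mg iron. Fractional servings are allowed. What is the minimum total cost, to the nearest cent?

$1.19

black beans only: max(15/9, 4.9/2.2) = 2.227 servings → $1.45.
brown rice only: max(15/1, 4.9/0.7) = 15 servings → $6.00.
whole-barley bread only: max(15/2, 4.9/1.7) = 7.5 servings → $1.88.
black beans + brown rice with both tight: 1.366 servings and 2.707 servings → $1.97.
black beans + whole-barley bread with both tight: 1.44 servings and 1.018 servings → $1.19.
brown rice + whole-barley bread: the both-tight solution has a negative serving — not a feasible corner.
So the least-cost plan costs $1.19.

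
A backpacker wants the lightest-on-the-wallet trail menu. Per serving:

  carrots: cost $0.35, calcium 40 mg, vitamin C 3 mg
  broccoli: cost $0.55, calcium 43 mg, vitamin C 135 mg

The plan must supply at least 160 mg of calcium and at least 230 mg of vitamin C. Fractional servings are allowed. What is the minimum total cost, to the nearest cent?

The cheapest plan sits at a corner of the feasible region — with two constraints it uses at most two foods.
carrots only: max(160/40, 230/3) = 76.67 servings → $26.83.
broccoli only: max(160/43, 230/135) = 3.721 servings → $2.05.
carrots + broccoli with both tight: 2.222 servings and 1.654 servings → $1.69.
Cheapest feasible corner: $1.69.

$1.69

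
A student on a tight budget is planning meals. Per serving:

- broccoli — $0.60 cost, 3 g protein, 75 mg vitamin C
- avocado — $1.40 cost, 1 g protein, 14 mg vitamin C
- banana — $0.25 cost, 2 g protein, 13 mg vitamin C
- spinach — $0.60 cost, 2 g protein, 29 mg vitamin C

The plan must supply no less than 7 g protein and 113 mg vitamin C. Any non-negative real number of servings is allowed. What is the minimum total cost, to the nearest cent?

$1.15

Two binding constraints pin down two serving amounts, so the optimal mix uses at most two foods. The candidates are each food alone (scaled to the tighter of protein/vitamin C) and each pair with both constraints tight.
broccoli only: max(7/3, 113/75) = 2.333 servings → $1.40.
avocado only: max(7/1, 113/14) = 8.071 servings → $11.30.
banana only: max(7/2, 113/13) = 8.692 servings → $2.17.
spinach only: max(7/2, 113/29) = 3.897 servings → $2.34.
broccoli + avocado with both tight: 0.4545 servings and 5.636 servings → $8.16.
broccoli + banana with both tight: 1.216 servings and 1.676 servings → $1.15.
broccoli + spinach with both tight: 0.3651 servings and 2.952 servings → $1.99.
avocado + banana: the both-tight solution has a negative serving — not a feasible corner.
avocado + spinach: the both-tight solution has a negative serving — not a feasible corner.
banana + spinach: intersection lies outside the first quadrant.
Cheapest feasible corner: $1.15.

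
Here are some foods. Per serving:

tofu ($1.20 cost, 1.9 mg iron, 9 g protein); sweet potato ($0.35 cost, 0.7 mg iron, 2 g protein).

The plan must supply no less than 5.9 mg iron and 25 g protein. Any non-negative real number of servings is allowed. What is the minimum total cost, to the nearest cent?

A basic optimal solution has at most two foods positive. Try each food alone and each pair with both targets met exactly.
tofu only: max(5.9/1.9, 25/9) = 3.105 servings → $3.73.
sweet potato only: max(5.9/0.7, 25/2) = 12.5 servings → $4.38.
tofu + sweet potato with both tight: 2.28 servings and 2.24 servings → $3.52.
Cheapest feasible corner: $3.52.

$3.52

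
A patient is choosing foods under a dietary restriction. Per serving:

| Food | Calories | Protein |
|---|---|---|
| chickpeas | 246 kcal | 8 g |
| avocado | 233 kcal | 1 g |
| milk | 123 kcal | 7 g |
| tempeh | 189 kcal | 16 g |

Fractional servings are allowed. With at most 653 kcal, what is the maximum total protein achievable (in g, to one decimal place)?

Protein per kcal: tempeh 0.08466, milk 0.05691, chickpeas 0.03252, avocado 0.004292.
With no serving limits, spend the whole calories allowance on tempeh: 653 kcal / 189 kcal × 16 g = 55.3 g.

55.3 g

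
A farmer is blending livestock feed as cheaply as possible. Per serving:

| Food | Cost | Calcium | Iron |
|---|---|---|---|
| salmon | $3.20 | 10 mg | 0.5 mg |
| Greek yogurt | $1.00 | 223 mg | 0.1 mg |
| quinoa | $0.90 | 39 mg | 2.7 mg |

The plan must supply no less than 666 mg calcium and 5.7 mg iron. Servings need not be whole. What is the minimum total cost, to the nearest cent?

$4.45

For a min-cost LP with two ≥-constraints, a basic feasible solution has at most two positive variables.
salmon only: max(666/10, 5.7/0.5) = 66.6 servings → $213.12.
Greek yogurt only: max(666/223, 5.7/0.1) = 57 servings → $57.00.
quinoa only: max(666/39, 5.7/2.7) = 17.08 servings → $15.37.
salmon + Greek yogurt with both tight: 10.9 servings and 2.498 servings → $37.38.
salmon + quinoa with both targets exact would need a negative amount; discard.
Greek yogurt + quinoa with both tight: 2.634 servings and 2.014 servings → $4.45.
So the least-cost plan costs $4.45.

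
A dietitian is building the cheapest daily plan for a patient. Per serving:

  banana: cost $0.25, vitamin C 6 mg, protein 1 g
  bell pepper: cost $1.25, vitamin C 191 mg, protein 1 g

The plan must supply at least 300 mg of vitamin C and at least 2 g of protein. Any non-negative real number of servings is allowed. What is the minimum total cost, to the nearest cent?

This is a tiny linear program; its minimum lies at a vertex of the feasible set. List the vertices and price them.
banana only: max(300/6, 2/1) = 50 servings → $12.50.
bell pepper only: max(300/191, 2/1) = 2 servings → $2.50.
banana + bell pepper with both tight: 0.4432 servings and 1.557 servings → $2.06.
So the least-cost plan costs $2.06.

$2.06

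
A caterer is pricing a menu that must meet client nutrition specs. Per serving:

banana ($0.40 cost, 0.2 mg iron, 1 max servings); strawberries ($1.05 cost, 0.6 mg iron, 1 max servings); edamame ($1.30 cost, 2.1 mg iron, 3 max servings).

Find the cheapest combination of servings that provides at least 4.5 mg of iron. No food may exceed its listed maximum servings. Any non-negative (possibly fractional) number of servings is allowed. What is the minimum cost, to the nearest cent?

Cost per mg of iron: edamame $0.6190, strawberries $1.7500, banana $2.0000.
Take 2.143 servings of edamame: +4.5 mg iron for $2.79 (total $2.79, still need 0.0 mg).
Greedy by cheapest-per-mg is optimal for a single linear constraint, so the minimum cost is $2.79.

$2.79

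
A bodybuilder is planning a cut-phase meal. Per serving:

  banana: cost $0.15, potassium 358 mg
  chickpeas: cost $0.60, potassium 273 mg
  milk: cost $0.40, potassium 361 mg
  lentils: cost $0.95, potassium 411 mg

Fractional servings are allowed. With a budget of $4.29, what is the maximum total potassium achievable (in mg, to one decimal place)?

10238.8 mg

Potassium per dollar: banana 2387, milk 902.5, chickpeas 455, lentils 432.6.
With no serving limits, spend the whole cost allowance on banana: $4.29 / $0.15 × 358 mg = 10238.8 mg.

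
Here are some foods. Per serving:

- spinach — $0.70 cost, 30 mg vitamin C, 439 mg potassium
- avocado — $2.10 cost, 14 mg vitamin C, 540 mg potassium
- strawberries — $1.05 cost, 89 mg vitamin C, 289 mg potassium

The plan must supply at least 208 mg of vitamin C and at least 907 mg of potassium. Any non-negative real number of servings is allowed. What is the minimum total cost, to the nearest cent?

Compare the cost at each extreme point of the feasible region.
spinach only: max(208/30, 907/439) = 6.933 servings → $4.85.
avocado only: max(208/14, 907/540) = 14.86 servings → $31.20.
strawberries only: max(208/89, 907/289) = 3.138 servings → $3.30.
spinach + avocado: the both-tight solution has a negative serving — not a feasible corner.
spinach + strawberries with both tight: 0.678 servings and 2.109 servings → $2.69.
avocado + strawberries with both tight: 0.4683 servings and 2.263 servings → $3.36.
Cheapest feasible corner: $2.69.

$2.69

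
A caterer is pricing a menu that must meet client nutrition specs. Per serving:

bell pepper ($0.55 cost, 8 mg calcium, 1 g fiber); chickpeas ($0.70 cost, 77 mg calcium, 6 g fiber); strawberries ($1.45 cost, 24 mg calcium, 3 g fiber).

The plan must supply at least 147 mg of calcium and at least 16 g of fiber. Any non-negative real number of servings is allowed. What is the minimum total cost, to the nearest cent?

$1.87

bell pepper only: max(147/8, 16/1) = 18.38 servings → $10.11.
chickpeas only: max(147/77, 16/6) = 2.667 servings → $1.87.
strawberries only: max(147/24, 16/3) = 6.125 servings → $8.88.
bell pepper + chickpeas with both tight: 12.07 servings and 0.6552 servings → $7.10.
bell pepper + strawberries (both tight): parallel constraints — no distinct corner.
chickpeas + strawberries with both tight: 0.6552 servings and 4.023 servings → $6.29.
The minimum over all feasible corners is $1.87.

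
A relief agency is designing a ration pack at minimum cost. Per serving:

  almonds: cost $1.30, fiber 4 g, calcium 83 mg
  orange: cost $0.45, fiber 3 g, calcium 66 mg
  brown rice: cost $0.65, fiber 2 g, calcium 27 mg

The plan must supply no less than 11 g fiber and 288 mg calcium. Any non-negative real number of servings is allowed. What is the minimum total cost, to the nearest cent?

This is a tiny linear program; its minimum lies at a vertex of the feasible set. List the vertices and price them.
almonds only: max(11/4, 288/83) = 3.47 servings → $4.51.
orange only: max(11/3, 288/66) = 4.364 servings → $1.96.
brown rice only: max(11/2, 288/27) = 10.67 servings → $6.93.
almonds + orange: the both-tight solution has a negative serving — not a feasible corner.
almonds + brown rice: the both-tight solution has a negative serving — not a feasible corner.
orange + brown rice: intersection lies outside the first quadrant.
So the least-cost plan costs $1.96.

$1.96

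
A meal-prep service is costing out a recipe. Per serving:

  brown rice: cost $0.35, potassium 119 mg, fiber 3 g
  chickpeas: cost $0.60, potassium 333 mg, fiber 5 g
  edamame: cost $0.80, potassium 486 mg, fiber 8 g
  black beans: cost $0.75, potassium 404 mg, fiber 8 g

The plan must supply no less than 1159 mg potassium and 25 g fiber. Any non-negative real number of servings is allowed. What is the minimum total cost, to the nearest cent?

$2.34

This is a tiny linear program; its minimum lies at a vertex of the feasible set. List the vertices and price them.
brown rice only: max(1159/119, 25/3) = 9.739 servings → $3.41.
chickpeas only: max(1159/333, 25/5) = 5 servings → $3.00.
edamame only: max(1159/486, 25/8) = 3.125 servings → $2.50.
black beans only: max(1159/404, 25/8) = 3.125 servings → $2.34.
brown rice + chickpeas with both tight: 6.262 servings and 1.243 servings → $2.94.
brown rice + edamame with both tight: 5.688 servings and 0.9921 servings → $2.78.
brown rice + black beans with both tight: 3.185 servings and 1.931 servings → $2.56.
chickpeas + edamame: intersection lies outside the first quadrant.
chickpeas + black beans: the both-tight solution has a negative serving — not a feasible corner.
edamame + black beans: the both-tight solution has a negative serving — not a feasible corner.
Cheapest feasible corner: $2.34.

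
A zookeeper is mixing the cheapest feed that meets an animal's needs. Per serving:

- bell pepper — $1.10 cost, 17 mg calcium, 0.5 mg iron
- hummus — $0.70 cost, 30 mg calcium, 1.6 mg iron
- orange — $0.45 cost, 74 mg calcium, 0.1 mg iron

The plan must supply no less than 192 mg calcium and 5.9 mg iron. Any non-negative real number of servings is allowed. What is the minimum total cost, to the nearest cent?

$3.04

bell pepper only: max(192/17, 5.9/0.5) = 11.8 servings → $12.98.
hummus only: max(192/30, 5.9/1.6) = 6.4 servings → $4.48.
orange only: max(192/74, 5.9/0.1) = 59 servings → $26.55.
bell pepper + hummus with both tight: 10.67 servings and 0.3525 servings → $11.99.
bell pepper + orange with both targets exact would need a negative amount; discard.
hummus + orange with both tight: 3.617 servings and 1.128 servings → $3.04.
So the least-cost plan costs $3.04.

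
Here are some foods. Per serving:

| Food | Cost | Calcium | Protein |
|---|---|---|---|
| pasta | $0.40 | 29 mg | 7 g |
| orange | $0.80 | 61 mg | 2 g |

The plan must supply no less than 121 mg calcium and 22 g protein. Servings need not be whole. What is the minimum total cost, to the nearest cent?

$1.65

For a min-cost LP with two ≥-constraints, a basic feasible solution has at most two positive variables.
pasta only: max(121/29, 22/7) = 4.172 servings → $1.67.
orange only: max(121/61, 22/2) = 11 servings → $8.80.
pasta + orange with both tight: 2.981 servings and 0.5664 servings → $1.65.
The minimum over all feasible corners is $1.65.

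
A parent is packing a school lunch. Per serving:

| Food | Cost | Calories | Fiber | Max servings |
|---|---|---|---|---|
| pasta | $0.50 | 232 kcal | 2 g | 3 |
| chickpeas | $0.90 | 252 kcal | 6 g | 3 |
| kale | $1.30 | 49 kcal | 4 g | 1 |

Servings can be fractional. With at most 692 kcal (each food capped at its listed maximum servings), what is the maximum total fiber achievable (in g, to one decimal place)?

Fiber per kcal: kale 0.08163, chickpeas 0.02381, pasta 0.008621.
Take 1 serving of kale: uses 49 kcal, +4.0 g fiber (running total 4.0 g).
Take 2.552 servings of chickpeas: uses 643 kcal, +15.3 g fiber (running total 19.3 g).
Greedy by best ratio exhausts the calories allowance optimally: 19.3 g.

19.3 g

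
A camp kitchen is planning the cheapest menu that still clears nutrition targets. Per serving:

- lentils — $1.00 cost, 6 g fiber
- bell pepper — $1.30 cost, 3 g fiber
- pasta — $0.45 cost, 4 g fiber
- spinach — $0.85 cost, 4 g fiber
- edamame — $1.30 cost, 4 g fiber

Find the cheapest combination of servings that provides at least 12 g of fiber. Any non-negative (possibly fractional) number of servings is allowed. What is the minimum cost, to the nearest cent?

Cost per g of fiber: pasta $0.1125, lentils $0.1667, spinach $0.2125, edamame $0.3250, bell pepper $0.4333.
With no serving limits, use only pasta: 12 g / 4 g = 3 servings × $0.45 = $1.35.

$1.35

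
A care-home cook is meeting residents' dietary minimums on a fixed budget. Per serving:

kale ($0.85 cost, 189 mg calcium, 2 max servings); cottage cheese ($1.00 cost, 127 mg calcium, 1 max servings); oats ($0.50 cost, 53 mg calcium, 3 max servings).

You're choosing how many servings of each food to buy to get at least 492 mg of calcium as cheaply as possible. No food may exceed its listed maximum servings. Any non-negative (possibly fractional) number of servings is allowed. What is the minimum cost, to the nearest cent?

Cost per mg of calcium: kale $0.0045, cottage cheese $0.0079, oats $0.0094.
Take 2 servings of kale: +378.0 mg calcium for $1.70 (total $1.70, still need 114.0 mg).
Take 0.8976 servings of cottage cheese: +114.0 mg calcium for $0.90 (total $2.60, still need 0.0 mg).
Greedy by cheapest-per-mg is optimal for a single linear constraint, so the minimum cost is $2.60.

$2.60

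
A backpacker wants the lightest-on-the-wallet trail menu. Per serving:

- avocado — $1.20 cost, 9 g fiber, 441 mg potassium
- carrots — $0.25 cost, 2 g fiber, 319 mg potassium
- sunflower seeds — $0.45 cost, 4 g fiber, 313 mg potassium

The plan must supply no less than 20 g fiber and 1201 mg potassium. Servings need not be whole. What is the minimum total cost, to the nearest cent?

This is a tiny linear program; its minimum lies at a vertex of the feasible set. List the vertices and price them.
avocado only: max(20/9, 1201/441) = 2.723 servings → $3.27.
carrots only: max(20/2, 1201/319) = 10 servings → $2.50.
sunflower seeds only: max(20/4, 1201/313) = 5 servings → $2.25.
avocado + carrots with both tight: 2 servings and 1 serving → $2.65.
avocado + sunflower seeds with both tight: 1.383 servings and 1.889 servings → $2.51.
carrots + sunflower seeds with both targets exact would need a negative amount; discard.
So the least-cost plan costs $2.25.

$2.25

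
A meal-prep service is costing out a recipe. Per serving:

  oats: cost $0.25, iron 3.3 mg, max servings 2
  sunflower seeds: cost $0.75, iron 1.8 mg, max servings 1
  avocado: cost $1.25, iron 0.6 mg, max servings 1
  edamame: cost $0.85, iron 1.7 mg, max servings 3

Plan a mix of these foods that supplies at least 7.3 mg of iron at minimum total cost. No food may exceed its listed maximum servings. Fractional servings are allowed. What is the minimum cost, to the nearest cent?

Cost per mg of iron: oats $0.0758, sunflower seeds $0.4167, edamame $0.5000, avocado $2.0833.
Take 2 servings of oats: +6.6 mg iron for $0.50 (total $0.50, still need 0.7 mg).
Take 0.3889 servings of sunflower seeds: +0.7 mg iron for $0.29 (total $0.79, still need 0.0 mg).
Filling from the cheapest source first is optimal under one linear minimum: $0.79.

$0.79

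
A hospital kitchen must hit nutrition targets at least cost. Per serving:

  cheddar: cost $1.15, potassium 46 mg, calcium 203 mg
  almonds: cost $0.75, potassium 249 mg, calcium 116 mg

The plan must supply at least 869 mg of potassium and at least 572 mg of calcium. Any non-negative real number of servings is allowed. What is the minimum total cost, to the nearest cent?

$3.55

A basic optimal solution has at most two foods positive. Try each food alone and each pair with both targets met exactly.
cheddar only: max(869/46, 572/203) = 18.89 servings → $21.73.
almonds only: max(869/249, 572/116) = 4.931 servings → $3.70.
cheddar + almonds with both tight: 0.9207 servings and 3.32 servings → $3.55.
The minimum over all feasible corners is $3.55.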